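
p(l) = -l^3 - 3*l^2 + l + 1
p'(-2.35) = -1.47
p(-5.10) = 50.52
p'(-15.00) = -584.00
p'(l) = -3*l^2 - 6*l + 1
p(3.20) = -59.29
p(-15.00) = 2686.00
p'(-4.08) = -24.46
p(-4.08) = 14.90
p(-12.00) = 1285.00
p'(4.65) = -91.77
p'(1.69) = -17.71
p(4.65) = -159.76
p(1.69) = -10.71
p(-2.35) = -4.94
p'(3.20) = -48.92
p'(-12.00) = -359.00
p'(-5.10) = -46.43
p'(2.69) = -36.85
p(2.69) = -37.48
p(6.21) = -347.97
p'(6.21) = -151.95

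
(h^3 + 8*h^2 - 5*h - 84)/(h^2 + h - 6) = (h^3 + 8*h^2 - 5*h - 84)/(h^2 + h - 6)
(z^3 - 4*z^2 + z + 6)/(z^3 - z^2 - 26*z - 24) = (z^2 - 5*z + 6)/(z^2 - 2*z - 24)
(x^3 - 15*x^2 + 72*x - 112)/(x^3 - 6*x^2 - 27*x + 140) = (x - 4)/(x + 5)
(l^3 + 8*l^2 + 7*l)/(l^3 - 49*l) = (l + 1)/(l - 7)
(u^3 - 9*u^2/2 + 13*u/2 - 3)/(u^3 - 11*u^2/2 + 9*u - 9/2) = (u - 2)/(u - 3)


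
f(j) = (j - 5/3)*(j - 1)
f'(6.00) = 9.33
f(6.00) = 21.67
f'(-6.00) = -14.67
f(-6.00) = 53.67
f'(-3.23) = -9.13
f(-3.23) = 20.71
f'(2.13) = 1.59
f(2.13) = 0.52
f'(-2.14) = -6.95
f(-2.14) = 11.95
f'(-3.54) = -9.75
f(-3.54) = 23.64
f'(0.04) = -2.59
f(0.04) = 1.56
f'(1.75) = 0.83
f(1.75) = 0.06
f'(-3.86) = -10.39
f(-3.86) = 26.86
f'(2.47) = 2.27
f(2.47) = 1.18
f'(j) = 2*j - 8/3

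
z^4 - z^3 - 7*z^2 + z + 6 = (z - 3)*(z - 1)*(z + 1)*(z + 2)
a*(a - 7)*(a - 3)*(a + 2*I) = a^4 - 10*a^3 + 2*I*a^3 + 21*a^2 - 20*I*a^2 + 42*I*a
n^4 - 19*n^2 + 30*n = n*(n - 3)*(n - 2)*(n + 5)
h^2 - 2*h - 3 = (h - 3)*(h + 1)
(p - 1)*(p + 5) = p^2 + 4*p - 5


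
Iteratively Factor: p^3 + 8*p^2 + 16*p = (p)*(p^2 + 8*p + 16) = p*(p + 4)*(p + 4)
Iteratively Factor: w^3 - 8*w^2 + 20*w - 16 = (w - 2)*(w^2 - 6*w + 8) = (w - 4)*(w - 2)*(w - 2)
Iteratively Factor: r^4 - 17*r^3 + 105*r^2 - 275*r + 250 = (r - 5)*(r^3 - 12*r^2 + 45*r - 50) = (r - 5)^2*(r^2 - 7*r + 10) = (r - 5)^3*(r - 2)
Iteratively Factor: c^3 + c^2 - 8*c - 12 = (c - 3)*(c^2 + 4*c + 4) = (c - 3)*(c + 2)*(c + 2)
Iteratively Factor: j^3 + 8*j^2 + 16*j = (j + 4)*(j^2 + 4*j) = j*(j + 4)*(j + 4)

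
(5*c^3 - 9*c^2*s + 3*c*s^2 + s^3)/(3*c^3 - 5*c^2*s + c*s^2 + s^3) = (5*c + s)/(3*c + s)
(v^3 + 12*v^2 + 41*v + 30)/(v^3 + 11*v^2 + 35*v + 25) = (v + 6)/(v + 5)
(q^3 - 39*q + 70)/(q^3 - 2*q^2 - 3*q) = (-q^3 + 39*q - 70)/(q*(-q^2 + 2*q + 3))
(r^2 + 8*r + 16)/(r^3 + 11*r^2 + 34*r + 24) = (r + 4)/(r^2 + 7*r + 6)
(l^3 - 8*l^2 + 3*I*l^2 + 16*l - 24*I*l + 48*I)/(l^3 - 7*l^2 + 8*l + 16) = (l + 3*I)/(l + 1)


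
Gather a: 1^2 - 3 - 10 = -12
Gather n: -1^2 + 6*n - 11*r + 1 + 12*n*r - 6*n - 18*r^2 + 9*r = 12*n*r - 18*r^2 - 2*r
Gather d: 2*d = 2*d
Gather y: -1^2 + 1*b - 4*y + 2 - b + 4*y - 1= 0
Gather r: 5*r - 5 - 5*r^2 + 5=-5*r^2 + 5*r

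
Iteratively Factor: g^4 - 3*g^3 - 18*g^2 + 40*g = (g)*(g^3 - 3*g^2 - 18*g + 40) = g*(g + 4)*(g^2 - 7*g + 10) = g*(g - 2)*(g + 4)*(g - 5)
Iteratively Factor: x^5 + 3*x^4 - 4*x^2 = (x + 2)*(x^4 + x^3 - 2*x^2) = (x - 1)*(x + 2)*(x^3 + 2*x^2) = x*(x - 1)*(x + 2)*(x^2 + 2*x) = x^2*(x - 1)*(x + 2)*(x + 2)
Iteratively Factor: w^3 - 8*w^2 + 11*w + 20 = (w - 4)*(w^2 - 4*w - 5) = (w - 5)*(w - 4)*(w + 1)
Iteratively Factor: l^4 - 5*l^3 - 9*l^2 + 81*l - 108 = (l - 3)*(l^3 - 2*l^2 - 15*l + 36) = (l - 3)^2*(l^2 + l - 12) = (l - 3)^2*(l + 4)*(l - 3)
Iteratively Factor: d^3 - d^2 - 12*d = (d - 4)*(d^2 + 3*d) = (d - 4)*(d + 3)*(d)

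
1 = 1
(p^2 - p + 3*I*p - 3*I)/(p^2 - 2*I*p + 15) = (p - 1)/(p - 5*I)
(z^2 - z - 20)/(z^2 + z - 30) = (z + 4)/(z + 6)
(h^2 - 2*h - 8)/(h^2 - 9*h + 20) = (h + 2)/(h - 5)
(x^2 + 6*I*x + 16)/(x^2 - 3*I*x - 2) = (x + 8*I)/(x - I)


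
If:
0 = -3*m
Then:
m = 0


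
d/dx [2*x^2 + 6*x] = 4*x + 6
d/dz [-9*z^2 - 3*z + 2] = -18*z - 3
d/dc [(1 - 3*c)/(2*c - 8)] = 11/(2*(c - 4)^2)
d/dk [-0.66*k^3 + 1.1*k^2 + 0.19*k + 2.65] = -1.98*k^2 + 2.2*k + 0.19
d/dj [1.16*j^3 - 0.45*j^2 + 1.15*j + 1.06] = 3.48*j^2 - 0.9*j + 1.15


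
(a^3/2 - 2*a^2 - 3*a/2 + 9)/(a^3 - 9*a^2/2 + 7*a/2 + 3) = (a^2 - a - 6)/(2*a^2 - 3*a - 2)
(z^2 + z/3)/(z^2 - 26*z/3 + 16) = z*(3*z + 1)/(3*z^2 - 26*z + 48)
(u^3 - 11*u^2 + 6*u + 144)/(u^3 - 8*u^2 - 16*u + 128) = (u^2 - 3*u - 18)/(u^2 - 16)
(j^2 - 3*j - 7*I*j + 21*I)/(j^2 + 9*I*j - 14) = (j^2 - 3*j - 7*I*j + 21*I)/(j^2 + 9*I*j - 14)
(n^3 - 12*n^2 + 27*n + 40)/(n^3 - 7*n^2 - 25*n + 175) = (n^2 - 7*n - 8)/(n^2 - 2*n - 35)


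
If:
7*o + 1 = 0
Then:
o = -1/7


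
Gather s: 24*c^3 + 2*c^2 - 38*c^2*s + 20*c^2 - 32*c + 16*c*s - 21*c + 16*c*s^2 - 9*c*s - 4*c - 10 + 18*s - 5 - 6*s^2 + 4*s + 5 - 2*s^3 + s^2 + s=24*c^3 + 22*c^2 - 57*c - 2*s^3 + s^2*(16*c - 5) + s*(-38*c^2 + 7*c + 23) - 10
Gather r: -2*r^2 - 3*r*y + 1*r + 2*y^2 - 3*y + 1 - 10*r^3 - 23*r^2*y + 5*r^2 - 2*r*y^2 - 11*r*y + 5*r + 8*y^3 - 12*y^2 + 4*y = -10*r^3 + r^2*(3 - 23*y) + r*(-2*y^2 - 14*y + 6) + 8*y^3 - 10*y^2 + y + 1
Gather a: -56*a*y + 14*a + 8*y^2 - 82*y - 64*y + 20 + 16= a*(14 - 56*y) + 8*y^2 - 146*y + 36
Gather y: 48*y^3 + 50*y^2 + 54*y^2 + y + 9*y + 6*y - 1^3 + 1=48*y^3 + 104*y^2 + 16*y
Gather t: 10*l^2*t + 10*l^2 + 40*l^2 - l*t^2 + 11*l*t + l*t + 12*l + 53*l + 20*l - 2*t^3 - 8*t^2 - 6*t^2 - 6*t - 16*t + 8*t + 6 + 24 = 50*l^2 + 85*l - 2*t^3 + t^2*(-l - 14) + t*(10*l^2 + 12*l - 14) + 30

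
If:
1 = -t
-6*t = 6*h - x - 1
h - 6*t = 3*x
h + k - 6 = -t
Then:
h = 27/17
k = 92/17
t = -1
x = 43/17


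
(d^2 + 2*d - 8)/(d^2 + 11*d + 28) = (d - 2)/(d + 7)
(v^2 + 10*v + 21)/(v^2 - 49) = (v + 3)/(v - 7)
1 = 1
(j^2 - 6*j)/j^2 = (j - 6)/j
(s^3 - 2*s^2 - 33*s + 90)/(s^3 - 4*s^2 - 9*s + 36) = (s^2 + s - 30)/(s^2 - s - 12)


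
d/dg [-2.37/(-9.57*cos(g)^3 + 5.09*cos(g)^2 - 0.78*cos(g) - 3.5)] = (68.0427*cos(g)^2 - 24.1266*cos(g) + 1.8486)*sin(g)/(9.57*cos(g)^3 - 5.09*cos(g)^2 + 0.78*cos(g) + 3.5)^2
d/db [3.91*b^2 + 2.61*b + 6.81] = 7.82*b + 2.61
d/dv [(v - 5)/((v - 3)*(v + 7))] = (-v^2 + 10*v - 1)/(v^4 + 8*v^3 - 26*v^2 - 168*v + 441)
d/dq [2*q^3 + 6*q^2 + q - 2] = 6*q^2 + 12*q + 1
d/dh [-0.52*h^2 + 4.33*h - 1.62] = 4.33 - 1.04*h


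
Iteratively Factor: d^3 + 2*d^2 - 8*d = (d)*(d^2 + 2*d - 8) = d*(d + 4)*(d - 2)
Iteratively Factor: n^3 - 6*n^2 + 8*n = (n - 2)*(n^2 - 4*n) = n*(n - 2)*(n - 4)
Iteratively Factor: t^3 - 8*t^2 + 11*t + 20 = (t - 4)*(t^2 - 4*t - 5) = (t - 4)*(t + 1)*(t - 5)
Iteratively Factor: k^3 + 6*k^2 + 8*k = (k + 2)*(k^2 + 4*k) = (k + 2)*(k + 4)*(k)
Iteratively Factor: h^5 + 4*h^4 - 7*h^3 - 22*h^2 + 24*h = (h + 4)*(h^4 - 7*h^2 + 6*h) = (h - 2)*(h + 4)*(h^3 + 2*h^2 - 3*h) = (h - 2)*(h + 3)*(h + 4)*(h^2 - h) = (h - 2)*(h - 1)*(h + 3)*(h + 4)*(h)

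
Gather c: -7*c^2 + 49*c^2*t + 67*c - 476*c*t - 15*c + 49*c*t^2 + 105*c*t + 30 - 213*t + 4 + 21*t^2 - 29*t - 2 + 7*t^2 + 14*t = c^2*(49*t - 7) + c*(49*t^2 - 371*t + 52) + 28*t^2 - 228*t + 32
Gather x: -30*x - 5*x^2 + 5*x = -5*x^2 - 25*x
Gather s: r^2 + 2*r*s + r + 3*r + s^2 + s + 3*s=r^2 + 4*r + s^2 + s*(2*r + 4)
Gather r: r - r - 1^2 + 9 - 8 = 0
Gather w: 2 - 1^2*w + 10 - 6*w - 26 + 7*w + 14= 0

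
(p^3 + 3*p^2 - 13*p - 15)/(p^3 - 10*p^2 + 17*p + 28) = (p^2 + 2*p - 15)/(p^2 - 11*p + 28)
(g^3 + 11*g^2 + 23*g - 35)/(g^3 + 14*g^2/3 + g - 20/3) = 3*(g^2 + 12*g + 35)/(3*g^2 + 17*g + 20)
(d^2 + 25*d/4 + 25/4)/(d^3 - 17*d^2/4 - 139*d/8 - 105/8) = 2*(d + 5)/(2*d^2 - 11*d - 21)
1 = 1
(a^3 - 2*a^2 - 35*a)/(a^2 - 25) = a*(a - 7)/(a - 5)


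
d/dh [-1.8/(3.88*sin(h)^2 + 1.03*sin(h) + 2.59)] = (13.968*sin(h) + 1.854)*cos(h)/(3.88*sin(h)^2 + 1.03*sin(h) + 2.59)^2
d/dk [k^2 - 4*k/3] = 2*k - 4/3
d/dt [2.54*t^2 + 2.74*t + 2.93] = 5.08*t + 2.74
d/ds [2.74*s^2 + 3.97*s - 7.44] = 5.48*s + 3.97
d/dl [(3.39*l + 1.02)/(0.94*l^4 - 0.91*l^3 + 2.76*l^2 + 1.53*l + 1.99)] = (-9.5598*l^4 + 2.3346*l^3 - 6.5718*l^2 - 5.6304*l + 5.1855)/(0.8836*l^8 - 1.7108*l^7 + 6.0169*l^6 - 2.1468*l^5 + 8.5742*l^4 + 4.8238*l^3 + 13.3257*l^2 + 6.0894*l + 3.9601)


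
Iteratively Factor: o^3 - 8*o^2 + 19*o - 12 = (o - 4)*(o^2 - 4*o + 3) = (o - 4)*(o - 3)*(o - 1)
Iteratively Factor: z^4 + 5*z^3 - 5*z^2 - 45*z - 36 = (z - 3)*(z^3 + 8*z^2 + 19*z + 12) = (z - 3)*(z + 4)*(z^2 + 4*z + 3) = (z - 3)*(z + 1)*(z + 4)*(z + 3)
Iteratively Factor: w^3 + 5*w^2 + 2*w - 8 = (w + 4)*(w^2 + w - 2) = (w - 1)*(w + 4)*(w + 2)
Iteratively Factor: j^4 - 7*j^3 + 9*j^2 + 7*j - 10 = (j - 1)*(j^3 - 6*j^2 + 3*j + 10) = (j - 1)*(j + 1)*(j^2 - 7*j + 10) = (j - 2)*(j - 1)*(j + 1)*(j - 5)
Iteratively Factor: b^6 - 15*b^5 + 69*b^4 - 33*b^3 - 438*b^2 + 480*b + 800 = (b + 1)*(b^5 - 16*b^4 + 85*b^3 - 118*b^2 - 320*b + 800) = (b - 4)*(b + 1)*(b^4 - 12*b^3 + 37*b^2 + 30*b - 200) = (b - 5)*(b - 4)*(b + 1)*(b^3 - 7*b^2 + 2*b + 40) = (b - 5)*(b - 4)^2*(b + 1)*(b^2 - 3*b - 10) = (b - 5)*(b - 4)^2*(b + 1)*(b + 2)*(b - 5)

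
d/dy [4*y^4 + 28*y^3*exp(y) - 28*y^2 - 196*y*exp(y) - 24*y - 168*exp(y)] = 28*y^3*exp(y) + 16*y^3 + 84*y^2*exp(y) - 196*y*exp(y) - 56*y - 364*exp(y) - 24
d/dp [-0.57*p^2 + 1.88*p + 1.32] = 1.88 - 1.14*p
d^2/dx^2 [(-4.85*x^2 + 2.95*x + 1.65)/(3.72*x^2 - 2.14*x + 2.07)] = (4.42680000000007*x^3 + 361.0818*x^2 - 215.109*x - 25.72635)/(51.478848*x^6 - 88.842528*x^5 + 137.0448*x^4 - 108.67348*x^3 + 76.2588*x^2 - 27.509058*x + 8.869743)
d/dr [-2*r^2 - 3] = -4*r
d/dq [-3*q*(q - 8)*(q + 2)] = -9*q^2 + 36*q + 48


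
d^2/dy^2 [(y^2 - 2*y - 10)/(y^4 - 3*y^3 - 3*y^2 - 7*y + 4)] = 2*(3*y^8 - 21*y^7 - 40*y^6 + 456*y^5 - 477*y^4 - 413*y^3 - 768*y^2 - 1062*y - 650)/(y^12 - 9*y^11 + 18*y^10 + 6*y^9 + 84*y^8 - 216*y^7 - 222*y^6 - 582*y^5 + 219*y^4 + 17*y^3 + 444*y^2 - 336*y + 64)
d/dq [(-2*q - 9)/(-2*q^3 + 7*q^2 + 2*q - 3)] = 2*(-4*q^3 - 20*q^2 + 63*q + 12)/(4*q^6 - 28*q^5 + 41*q^4 + 40*q^3 - 38*q^2 - 12*q + 9)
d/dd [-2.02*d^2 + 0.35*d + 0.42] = 0.35 - 4.04*d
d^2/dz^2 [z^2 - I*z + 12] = 2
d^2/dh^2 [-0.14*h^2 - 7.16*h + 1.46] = -0.280000000000000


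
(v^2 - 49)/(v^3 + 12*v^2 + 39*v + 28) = (v - 7)/(v^2 + 5*v + 4)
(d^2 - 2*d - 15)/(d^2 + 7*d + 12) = (d - 5)/(d + 4)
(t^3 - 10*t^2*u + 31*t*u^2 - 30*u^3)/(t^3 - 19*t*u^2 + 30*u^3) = (t - 5*u)/(t + 5*u)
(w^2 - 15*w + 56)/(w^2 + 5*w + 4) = (w^2 - 15*w + 56)/(w^2 + 5*w + 4)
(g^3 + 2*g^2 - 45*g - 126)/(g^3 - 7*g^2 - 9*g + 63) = (g + 6)/(g - 3)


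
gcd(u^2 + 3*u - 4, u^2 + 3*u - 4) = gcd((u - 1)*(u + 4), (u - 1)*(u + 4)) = u^2 + 3*u - 4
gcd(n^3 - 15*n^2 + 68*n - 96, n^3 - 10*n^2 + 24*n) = n - 4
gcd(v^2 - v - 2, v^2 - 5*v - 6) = v + 1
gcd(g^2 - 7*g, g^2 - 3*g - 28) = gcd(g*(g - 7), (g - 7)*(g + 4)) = g - 7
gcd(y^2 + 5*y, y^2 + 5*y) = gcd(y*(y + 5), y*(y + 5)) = y^2 + 5*y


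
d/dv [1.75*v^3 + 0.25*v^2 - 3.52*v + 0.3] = 5.25*v^2 + 0.5*v - 3.52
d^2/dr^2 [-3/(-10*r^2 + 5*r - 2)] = 30*(-20*r^2 + 10*r + 5*(4*r - 1)^2 - 4)/(10*r^2 - 5*r + 2)^3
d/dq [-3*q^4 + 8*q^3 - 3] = 12*q^2*(2 - q)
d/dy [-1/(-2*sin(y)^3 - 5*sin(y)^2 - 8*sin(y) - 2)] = 2*(-5*sin(y) + 3*cos(y)^2 - 7)*cos(y)/(2*sin(y)^3 + 5*sin(y)^2 + 8*sin(y) + 2)^2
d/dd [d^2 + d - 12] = 2*d + 1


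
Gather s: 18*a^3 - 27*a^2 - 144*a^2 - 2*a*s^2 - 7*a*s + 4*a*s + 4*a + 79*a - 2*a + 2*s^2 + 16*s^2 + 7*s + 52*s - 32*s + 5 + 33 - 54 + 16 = 18*a^3 - 171*a^2 + 81*a + s^2*(18 - 2*a) + s*(27 - 3*a)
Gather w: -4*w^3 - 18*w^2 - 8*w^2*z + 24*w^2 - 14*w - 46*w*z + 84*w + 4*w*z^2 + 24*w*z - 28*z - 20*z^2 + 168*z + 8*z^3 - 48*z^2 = -4*w^3 + w^2*(6 - 8*z) + w*(4*z^2 - 22*z + 70) + 8*z^3 - 68*z^2 + 140*z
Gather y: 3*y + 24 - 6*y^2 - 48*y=-6*y^2 - 45*y + 24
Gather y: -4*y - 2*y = -6*y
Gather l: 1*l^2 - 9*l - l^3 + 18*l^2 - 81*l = -l^3 + 19*l^2 - 90*l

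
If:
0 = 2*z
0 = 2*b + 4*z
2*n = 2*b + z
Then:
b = 0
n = 0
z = 0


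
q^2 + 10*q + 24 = (q + 4)*(q + 6)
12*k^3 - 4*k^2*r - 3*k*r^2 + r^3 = (-3*k + r)*(-2*k + r)*(2*k + r)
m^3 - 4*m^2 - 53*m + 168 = (m - 8)*(m - 3)*(m + 7)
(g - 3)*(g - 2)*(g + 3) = g^3 - 2*g^2 - 9*g + 18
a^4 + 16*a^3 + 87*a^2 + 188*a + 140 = (a + 2)^2*(a + 5)*(a + 7)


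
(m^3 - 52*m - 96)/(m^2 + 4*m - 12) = (m^2 - 6*m - 16)/(m - 2)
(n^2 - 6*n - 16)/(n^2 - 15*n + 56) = (n + 2)/(n - 7)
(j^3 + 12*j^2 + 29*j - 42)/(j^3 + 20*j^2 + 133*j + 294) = (j - 1)/(j + 7)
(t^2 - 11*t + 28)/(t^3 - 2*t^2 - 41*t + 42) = (t - 4)/(t^2 + 5*t - 6)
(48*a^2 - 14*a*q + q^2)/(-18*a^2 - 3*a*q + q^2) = (-8*a + q)/(3*a + q)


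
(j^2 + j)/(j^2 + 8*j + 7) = j/(j + 7)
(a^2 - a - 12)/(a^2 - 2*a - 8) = (a + 3)/(a + 2)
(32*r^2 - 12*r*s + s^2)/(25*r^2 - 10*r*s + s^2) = (32*r^2 - 12*r*s + s^2)/(25*r^2 - 10*r*s + s^2)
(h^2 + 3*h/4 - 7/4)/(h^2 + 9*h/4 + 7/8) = 2*(h - 1)/(2*h + 1)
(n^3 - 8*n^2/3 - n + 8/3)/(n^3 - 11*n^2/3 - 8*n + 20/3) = (3*n^3 - 8*n^2 - 3*n + 8)/(3*n^3 - 11*n^2 - 24*n + 20)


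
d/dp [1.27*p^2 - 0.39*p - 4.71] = 2.54*p - 0.39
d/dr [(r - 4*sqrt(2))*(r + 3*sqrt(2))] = 2*r - sqrt(2)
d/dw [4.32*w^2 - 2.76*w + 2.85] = 8.64*w - 2.76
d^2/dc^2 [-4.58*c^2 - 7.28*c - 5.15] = -9.16000000000000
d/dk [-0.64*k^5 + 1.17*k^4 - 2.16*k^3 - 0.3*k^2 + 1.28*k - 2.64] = -3.2*k^4 + 4.68*k^3 - 6.48*k^2 - 0.6*k + 1.28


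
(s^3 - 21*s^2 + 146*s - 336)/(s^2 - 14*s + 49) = (s^2 - 14*s + 48)/(s - 7)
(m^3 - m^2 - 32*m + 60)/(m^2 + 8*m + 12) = (m^2 - 7*m + 10)/(m + 2)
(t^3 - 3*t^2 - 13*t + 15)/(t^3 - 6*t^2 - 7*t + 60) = (t - 1)/(t - 4)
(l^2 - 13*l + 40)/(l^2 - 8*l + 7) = (l^2 - 13*l + 40)/(l^2 - 8*l + 7)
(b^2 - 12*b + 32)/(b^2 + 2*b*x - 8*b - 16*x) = (b - 4)/(b + 2*x)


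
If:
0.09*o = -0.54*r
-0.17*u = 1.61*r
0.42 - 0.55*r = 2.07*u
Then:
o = 0.13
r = -0.02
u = 0.21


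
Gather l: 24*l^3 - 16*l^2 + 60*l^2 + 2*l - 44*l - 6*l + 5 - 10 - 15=24*l^3 + 44*l^2 - 48*l - 20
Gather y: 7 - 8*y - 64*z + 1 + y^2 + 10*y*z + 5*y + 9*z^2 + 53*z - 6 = y^2 + y*(10*z - 3) + 9*z^2 - 11*z + 2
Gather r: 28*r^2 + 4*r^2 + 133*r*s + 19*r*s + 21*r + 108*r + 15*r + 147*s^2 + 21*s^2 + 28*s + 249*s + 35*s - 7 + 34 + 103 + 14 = 32*r^2 + r*(152*s + 144) + 168*s^2 + 312*s + 144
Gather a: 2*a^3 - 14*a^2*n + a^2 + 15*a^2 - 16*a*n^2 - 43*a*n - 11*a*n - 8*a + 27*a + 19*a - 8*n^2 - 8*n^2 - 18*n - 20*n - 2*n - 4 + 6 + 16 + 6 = 2*a^3 + a^2*(16 - 14*n) + a*(-16*n^2 - 54*n + 38) - 16*n^2 - 40*n + 24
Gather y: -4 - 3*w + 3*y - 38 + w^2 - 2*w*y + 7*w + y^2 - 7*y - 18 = w^2 + 4*w + y^2 + y*(-2*w - 4) - 60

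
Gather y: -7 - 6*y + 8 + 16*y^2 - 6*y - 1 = 16*y^2 - 12*y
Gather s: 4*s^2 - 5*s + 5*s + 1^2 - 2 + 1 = 4*s^2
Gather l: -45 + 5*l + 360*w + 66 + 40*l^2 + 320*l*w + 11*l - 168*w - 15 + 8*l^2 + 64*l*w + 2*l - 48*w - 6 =48*l^2 + l*(384*w + 18) + 144*w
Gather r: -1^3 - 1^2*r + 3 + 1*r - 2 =0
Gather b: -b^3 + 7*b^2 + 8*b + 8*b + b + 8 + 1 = -b^3 + 7*b^2 + 17*b + 9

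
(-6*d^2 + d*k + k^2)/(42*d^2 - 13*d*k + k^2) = (-6*d^2 + d*k + k^2)/(42*d^2 - 13*d*k + k^2)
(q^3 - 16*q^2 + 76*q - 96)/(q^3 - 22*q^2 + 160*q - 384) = (q - 2)/(q - 8)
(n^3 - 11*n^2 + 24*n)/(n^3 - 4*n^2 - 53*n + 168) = n/(n + 7)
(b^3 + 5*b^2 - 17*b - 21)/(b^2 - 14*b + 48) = (b^3 + 5*b^2 - 17*b - 21)/(b^2 - 14*b + 48)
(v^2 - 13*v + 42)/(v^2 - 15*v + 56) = (v - 6)/(v - 8)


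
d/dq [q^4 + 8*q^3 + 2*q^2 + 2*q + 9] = 4*q^3 + 24*q^2 + 4*q + 2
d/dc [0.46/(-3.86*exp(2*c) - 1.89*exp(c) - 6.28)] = (3.5512*exp(c) + 0.8694)*exp(c)/(3.86*exp(2*c) + 1.89*exp(c) + 6.28)^2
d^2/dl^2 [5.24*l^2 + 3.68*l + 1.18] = 10.4800000000000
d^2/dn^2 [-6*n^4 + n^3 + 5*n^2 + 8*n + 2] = -72*n^2 + 6*n + 10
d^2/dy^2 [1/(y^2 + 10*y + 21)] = 2*(-y^2 - 10*y + 4*(y + 5)^2 - 21)/(y^2 + 10*y + 21)^3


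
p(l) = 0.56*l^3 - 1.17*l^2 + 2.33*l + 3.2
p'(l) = 1.68*l^2 - 2.34*l + 2.33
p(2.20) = 8.63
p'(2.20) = 5.31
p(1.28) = 5.44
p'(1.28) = 2.09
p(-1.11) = -1.59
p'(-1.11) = 7.00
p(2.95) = 14.27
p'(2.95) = 10.05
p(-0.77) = 0.46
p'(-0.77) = 5.13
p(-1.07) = -1.32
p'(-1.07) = 6.76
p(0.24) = 3.70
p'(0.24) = 1.87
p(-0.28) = 2.44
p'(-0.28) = 3.12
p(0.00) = 3.20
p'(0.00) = 2.33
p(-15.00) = -2185.00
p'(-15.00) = 415.43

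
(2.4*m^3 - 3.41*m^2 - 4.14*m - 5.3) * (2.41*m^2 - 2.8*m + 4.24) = 5.784*m^5 - 14.9381*m^4 + 9.7466*m^3 - 15.6394*m^2 - 2.7136*m - 22.472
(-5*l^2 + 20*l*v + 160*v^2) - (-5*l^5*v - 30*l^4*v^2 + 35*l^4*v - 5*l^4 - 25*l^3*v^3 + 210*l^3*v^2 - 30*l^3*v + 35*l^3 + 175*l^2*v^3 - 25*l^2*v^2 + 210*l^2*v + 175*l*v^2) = 5*l^5*v + 30*l^4*v^2 - 35*l^4*v + 5*l^4 + 25*l^3*v^3 - 210*l^3*v^2 + 30*l^3*v - 35*l^3 - 175*l^2*v^3 + 25*l^2*v^2 - 210*l^2*v - 5*l^2 - 175*l*v^2 + 20*l*v + 160*v^2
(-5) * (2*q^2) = -10*q^2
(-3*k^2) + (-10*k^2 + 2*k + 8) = -13*k^2 + 2*k + 8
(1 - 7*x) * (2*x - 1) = -14*x^2 + 9*x - 1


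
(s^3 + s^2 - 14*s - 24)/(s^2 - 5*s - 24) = (s^2 - 2*s - 8)/(s - 8)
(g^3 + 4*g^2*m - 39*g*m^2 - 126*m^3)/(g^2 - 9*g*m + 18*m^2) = (g^2 + 10*g*m + 21*m^2)/(g - 3*m)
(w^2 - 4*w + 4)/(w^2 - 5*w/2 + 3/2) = 2*(w^2 - 4*w + 4)/(2*w^2 - 5*w + 3)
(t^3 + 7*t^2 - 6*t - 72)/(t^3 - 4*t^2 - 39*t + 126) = (t + 4)/(t - 7)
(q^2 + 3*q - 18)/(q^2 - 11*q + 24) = (q + 6)/(q - 8)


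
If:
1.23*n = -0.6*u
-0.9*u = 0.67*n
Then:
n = 0.00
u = 0.00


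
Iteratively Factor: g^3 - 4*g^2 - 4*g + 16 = (g - 2)*(g^2 - 2*g - 8) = (g - 2)*(g + 2)*(g - 4)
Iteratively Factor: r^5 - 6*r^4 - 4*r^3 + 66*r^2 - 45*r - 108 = (r + 3)*(r^4 - 9*r^3 + 23*r^2 - 3*r - 36) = (r - 3)*(r + 3)*(r^3 - 6*r^2 + 5*r + 12) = (r - 3)^2*(r + 3)*(r^2 - 3*r - 4) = (r - 4)*(r - 3)^2*(r + 3)*(r + 1)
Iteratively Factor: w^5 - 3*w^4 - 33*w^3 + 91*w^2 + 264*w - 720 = (w + 4)*(w^4 - 7*w^3 - 5*w^2 + 111*w - 180) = (w + 4)^2*(w^3 - 11*w^2 + 39*w - 45) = (w - 3)*(w + 4)^2*(w^2 - 8*w + 15) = (w - 5)*(w - 3)*(w + 4)^2*(w - 3)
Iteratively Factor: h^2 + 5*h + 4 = (h + 4)*(h + 1)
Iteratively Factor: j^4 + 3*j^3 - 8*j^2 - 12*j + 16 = (j - 2)*(j^3 + 5*j^2 + 2*j - 8) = (j - 2)*(j + 4)*(j^2 + j - 2) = (j - 2)*(j - 1)*(j + 4)*(j + 2)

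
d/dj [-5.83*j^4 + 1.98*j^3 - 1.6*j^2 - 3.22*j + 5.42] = -23.32*j^3 + 5.94*j^2 - 3.2*j - 3.22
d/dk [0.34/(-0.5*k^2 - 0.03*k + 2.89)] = (0.34*k + 0.0102)/(0.5*k^2 + 0.03*k - 2.89)^2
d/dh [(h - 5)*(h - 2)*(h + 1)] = 3*h^2 - 12*h + 3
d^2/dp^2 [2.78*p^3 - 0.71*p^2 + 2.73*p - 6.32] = 16.68*p - 1.42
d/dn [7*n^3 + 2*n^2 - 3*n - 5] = 21*n^2 + 4*n - 3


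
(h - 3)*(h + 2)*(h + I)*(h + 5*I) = h^4 - h^3 + 6*I*h^3 - 11*h^2 - 6*I*h^2 + 5*h - 36*I*h + 30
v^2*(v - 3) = v^3 - 3*v^2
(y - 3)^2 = y^2 - 6*y + 9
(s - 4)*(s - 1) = s^2 - 5*s + 4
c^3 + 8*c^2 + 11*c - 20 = (c - 1)*(c + 4)*(c + 5)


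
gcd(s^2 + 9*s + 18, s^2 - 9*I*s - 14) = 1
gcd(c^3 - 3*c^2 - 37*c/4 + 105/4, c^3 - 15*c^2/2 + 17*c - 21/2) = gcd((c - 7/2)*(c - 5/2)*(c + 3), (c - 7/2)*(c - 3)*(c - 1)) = c - 7/2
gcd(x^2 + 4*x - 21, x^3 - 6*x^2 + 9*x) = x - 3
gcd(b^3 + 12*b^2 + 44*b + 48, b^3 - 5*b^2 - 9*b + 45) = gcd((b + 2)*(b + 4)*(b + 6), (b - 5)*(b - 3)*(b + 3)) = 1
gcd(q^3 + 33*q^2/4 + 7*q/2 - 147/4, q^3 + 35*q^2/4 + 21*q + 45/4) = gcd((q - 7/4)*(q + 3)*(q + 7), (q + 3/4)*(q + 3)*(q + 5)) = q + 3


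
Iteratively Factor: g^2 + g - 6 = (g - 2)*(g + 3)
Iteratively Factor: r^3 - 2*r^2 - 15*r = (r - 5)*(r^2 + 3*r) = r*(r - 5)*(r + 3)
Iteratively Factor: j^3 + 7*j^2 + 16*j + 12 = (j + 2)*(j^2 + 5*j + 6) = (j + 2)*(j + 3)*(j + 2)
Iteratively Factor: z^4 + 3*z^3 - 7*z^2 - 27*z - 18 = (z + 2)*(z^3 + z^2 - 9*z - 9) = (z + 2)*(z + 3)*(z^2 - 2*z - 3) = (z - 3)*(z + 2)*(z + 3)*(z + 1)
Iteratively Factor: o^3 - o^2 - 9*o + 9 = (o + 3)*(o^2 - 4*o + 3) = (o - 3)*(o + 3)*(o - 1)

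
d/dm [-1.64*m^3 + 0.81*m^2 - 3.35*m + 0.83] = -4.92*m^2 + 1.62*m - 3.35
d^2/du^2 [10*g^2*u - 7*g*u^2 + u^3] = -14*g + 6*u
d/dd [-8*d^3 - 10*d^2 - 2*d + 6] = -24*d^2 - 20*d - 2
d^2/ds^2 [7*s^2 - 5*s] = 14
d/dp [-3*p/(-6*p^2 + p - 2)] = 6*(1 - 3*p^2)/(36*p^4 - 12*p^3 + 25*p^2 - 4*p + 4)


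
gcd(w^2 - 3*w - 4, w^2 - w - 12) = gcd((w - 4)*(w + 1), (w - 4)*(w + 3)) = w - 4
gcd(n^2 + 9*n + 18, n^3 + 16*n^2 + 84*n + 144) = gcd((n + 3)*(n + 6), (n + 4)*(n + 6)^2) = n + 6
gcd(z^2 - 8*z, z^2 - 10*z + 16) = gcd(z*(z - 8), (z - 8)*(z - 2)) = z - 8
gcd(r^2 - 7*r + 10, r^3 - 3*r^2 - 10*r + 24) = r - 2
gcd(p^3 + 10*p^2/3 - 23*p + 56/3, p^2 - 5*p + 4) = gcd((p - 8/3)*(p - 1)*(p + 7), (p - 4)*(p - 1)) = p - 1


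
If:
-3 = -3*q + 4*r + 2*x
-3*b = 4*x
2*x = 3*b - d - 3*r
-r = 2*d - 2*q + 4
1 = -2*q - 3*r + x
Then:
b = -412/657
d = -84/73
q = 125/219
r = -122/219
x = 103/219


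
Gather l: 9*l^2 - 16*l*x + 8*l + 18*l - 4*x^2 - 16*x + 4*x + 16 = 9*l^2 + l*(26 - 16*x) - 4*x^2 - 12*x + 16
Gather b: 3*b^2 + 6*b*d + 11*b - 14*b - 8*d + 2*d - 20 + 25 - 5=3*b^2 + b*(6*d - 3) - 6*d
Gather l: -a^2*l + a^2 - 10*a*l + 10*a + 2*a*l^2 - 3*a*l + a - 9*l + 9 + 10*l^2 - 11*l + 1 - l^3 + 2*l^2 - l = a^2 + 11*a - l^3 + l^2*(2*a + 12) + l*(-a^2 - 13*a - 21) + 10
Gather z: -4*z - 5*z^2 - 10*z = -5*z^2 - 14*z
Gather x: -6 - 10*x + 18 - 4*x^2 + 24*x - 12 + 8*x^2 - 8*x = 4*x^2 + 6*x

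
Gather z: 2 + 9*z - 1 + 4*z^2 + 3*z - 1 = 4*z^2 + 12*z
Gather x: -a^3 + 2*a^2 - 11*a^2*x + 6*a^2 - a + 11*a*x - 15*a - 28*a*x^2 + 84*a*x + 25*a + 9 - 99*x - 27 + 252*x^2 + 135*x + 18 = -a^3 + 8*a^2 + 9*a + x^2*(252 - 28*a) + x*(-11*a^2 + 95*a + 36)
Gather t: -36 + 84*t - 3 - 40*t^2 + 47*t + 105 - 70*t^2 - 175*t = -110*t^2 - 44*t + 66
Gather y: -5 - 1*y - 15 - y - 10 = -2*y - 30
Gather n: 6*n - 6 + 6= 6*n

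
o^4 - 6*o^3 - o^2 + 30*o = o*(o - 5)*(o - 3)*(o + 2)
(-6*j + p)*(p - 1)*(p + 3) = -6*j*p^2 - 12*j*p + 18*j + p^3 + 2*p^2 - 3*p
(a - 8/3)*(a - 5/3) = a^2 - 13*a/3 + 40/9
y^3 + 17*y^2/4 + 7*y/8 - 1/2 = (y - 1/4)*(y + 1/2)*(y + 4)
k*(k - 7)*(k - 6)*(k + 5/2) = k^4 - 21*k^3/2 + 19*k^2/2 + 105*k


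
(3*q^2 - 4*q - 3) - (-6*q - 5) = 3*q^2 + 2*q + 2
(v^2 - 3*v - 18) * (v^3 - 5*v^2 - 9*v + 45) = v^5 - 8*v^4 - 12*v^3 + 162*v^2 + 27*v - 810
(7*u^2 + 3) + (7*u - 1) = 7*u^2 + 7*u + 2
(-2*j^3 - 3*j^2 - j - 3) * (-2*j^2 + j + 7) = 4*j^5 + 4*j^4 - 15*j^3 - 16*j^2 - 10*j - 21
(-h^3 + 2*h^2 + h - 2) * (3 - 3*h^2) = 3*h^5 - 6*h^4 - 6*h^3 + 12*h^2 + 3*h - 6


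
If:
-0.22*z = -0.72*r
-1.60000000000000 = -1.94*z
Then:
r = 0.25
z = 0.82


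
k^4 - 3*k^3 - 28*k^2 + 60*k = k*(k - 6)*(k - 2)*(k + 5)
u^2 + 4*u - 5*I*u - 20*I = (u + 4)*(u - 5*I)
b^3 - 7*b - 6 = (b - 3)*(b + 1)*(b + 2)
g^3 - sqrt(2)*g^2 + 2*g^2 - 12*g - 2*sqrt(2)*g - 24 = (g + 2)*(g - 3*sqrt(2))*(g + 2*sqrt(2))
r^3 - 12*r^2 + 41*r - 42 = (r - 7)*(r - 3)*(r - 2)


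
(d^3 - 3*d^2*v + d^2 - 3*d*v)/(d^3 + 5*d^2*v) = (d^2 - 3*d*v + d - 3*v)/(d*(d + 5*v))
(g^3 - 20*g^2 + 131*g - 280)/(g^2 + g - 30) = (g^2 - 15*g + 56)/(g + 6)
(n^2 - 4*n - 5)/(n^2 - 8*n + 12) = (n^2 - 4*n - 5)/(n^2 - 8*n + 12)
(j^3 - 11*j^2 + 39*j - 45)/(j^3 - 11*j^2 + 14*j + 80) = (j^2 - 6*j + 9)/(j^2 - 6*j - 16)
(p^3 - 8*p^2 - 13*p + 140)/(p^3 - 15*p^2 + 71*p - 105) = (p + 4)/(p - 3)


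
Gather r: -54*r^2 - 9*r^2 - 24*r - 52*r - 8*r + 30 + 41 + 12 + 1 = -63*r^2 - 84*r + 84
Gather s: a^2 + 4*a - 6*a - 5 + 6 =a^2 - 2*a + 1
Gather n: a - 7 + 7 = a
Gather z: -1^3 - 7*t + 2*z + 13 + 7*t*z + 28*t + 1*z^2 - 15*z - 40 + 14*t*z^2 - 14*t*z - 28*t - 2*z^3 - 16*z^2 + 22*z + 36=-7*t - 2*z^3 + z^2*(14*t - 15) + z*(9 - 7*t) + 8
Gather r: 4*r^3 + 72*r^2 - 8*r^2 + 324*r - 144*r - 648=4*r^3 + 64*r^2 + 180*r - 648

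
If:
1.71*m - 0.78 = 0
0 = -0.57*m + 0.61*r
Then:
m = 0.46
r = 0.43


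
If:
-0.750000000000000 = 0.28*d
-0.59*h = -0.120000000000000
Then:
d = -2.68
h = 0.20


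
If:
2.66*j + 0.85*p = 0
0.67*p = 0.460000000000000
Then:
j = -0.22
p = 0.69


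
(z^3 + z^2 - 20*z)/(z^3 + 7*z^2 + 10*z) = (z - 4)/(z + 2)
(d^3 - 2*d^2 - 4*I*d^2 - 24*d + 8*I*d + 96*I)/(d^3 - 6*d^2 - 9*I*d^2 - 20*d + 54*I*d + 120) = (d + 4)/(d - 5*I)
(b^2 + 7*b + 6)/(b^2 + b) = (b + 6)/b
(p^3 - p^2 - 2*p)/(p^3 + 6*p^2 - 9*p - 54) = p*(p^2 - p - 2)/(p^3 + 6*p^2 - 9*p - 54)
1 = 1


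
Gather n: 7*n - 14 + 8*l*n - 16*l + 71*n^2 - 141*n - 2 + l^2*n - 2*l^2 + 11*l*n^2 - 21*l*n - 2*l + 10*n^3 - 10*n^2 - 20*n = -2*l^2 - 18*l + 10*n^3 + n^2*(11*l + 61) + n*(l^2 - 13*l - 154) - 16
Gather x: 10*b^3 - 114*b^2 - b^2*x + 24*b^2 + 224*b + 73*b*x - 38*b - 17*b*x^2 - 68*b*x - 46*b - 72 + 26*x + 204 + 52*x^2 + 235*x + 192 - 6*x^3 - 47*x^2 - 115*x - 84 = 10*b^3 - 90*b^2 + 140*b - 6*x^3 + x^2*(5 - 17*b) + x*(-b^2 + 5*b + 146) + 240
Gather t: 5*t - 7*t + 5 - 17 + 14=2 - 2*t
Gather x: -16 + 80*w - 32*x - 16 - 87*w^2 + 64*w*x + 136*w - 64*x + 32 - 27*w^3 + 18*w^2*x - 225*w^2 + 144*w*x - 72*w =-27*w^3 - 312*w^2 + 144*w + x*(18*w^2 + 208*w - 96)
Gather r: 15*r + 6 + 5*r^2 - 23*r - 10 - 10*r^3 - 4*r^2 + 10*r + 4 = -10*r^3 + r^2 + 2*r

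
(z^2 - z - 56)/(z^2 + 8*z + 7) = (z - 8)/(z + 1)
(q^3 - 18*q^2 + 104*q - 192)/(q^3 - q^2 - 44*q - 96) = (q^2 - 10*q + 24)/(q^2 + 7*q + 12)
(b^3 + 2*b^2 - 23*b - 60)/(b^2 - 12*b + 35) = (b^2 + 7*b + 12)/(b - 7)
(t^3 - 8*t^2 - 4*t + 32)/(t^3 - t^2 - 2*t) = (t^2 - 6*t - 16)/(t*(t + 1))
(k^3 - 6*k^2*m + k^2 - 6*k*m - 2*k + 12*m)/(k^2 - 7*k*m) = (k^3 - 6*k^2*m + k^2 - 6*k*m - 2*k + 12*m)/(k*(k - 7*m))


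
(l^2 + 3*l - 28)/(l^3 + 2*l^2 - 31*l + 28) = 1/(l - 1)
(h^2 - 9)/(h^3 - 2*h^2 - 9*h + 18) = 1/(h - 2)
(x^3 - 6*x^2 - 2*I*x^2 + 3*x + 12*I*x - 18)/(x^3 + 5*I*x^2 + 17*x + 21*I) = (x - 6)/(x + 7*I)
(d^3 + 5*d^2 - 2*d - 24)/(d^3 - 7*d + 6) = (d + 4)/(d - 1)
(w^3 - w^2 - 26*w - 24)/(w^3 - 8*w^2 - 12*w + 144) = (w + 1)/(w - 6)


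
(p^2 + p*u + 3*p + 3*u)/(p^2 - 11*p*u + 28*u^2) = (p^2 + p*u + 3*p + 3*u)/(p^2 - 11*p*u + 28*u^2)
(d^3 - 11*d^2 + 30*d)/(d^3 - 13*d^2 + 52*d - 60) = d/(d - 2)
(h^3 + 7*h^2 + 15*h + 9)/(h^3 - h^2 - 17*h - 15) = (h + 3)/(h - 5)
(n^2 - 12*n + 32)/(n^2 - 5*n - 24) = (n - 4)/(n + 3)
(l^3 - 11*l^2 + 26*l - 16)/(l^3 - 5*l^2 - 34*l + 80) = (l - 1)/(l + 5)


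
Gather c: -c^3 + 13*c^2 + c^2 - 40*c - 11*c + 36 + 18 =-c^3 + 14*c^2 - 51*c + 54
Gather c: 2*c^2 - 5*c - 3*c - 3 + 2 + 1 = 2*c^2 - 8*c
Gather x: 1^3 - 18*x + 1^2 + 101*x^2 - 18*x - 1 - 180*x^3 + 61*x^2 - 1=-180*x^3 + 162*x^2 - 36*x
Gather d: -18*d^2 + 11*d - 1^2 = -18*d^2 + 11*d - 1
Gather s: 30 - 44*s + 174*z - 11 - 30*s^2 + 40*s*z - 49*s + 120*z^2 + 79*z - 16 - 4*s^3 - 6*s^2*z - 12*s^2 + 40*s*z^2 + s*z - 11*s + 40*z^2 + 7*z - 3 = -4*s^3 + s^2*(-6*z - 42) + s*(40*z^2 + 41*z - 104) + 160*z^2 + 260*z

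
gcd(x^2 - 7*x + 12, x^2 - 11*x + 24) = x - 3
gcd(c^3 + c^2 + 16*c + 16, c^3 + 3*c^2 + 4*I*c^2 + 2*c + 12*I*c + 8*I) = c^2 + c*(1 + 4*I) + 4*I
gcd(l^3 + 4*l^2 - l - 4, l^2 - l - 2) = l + 1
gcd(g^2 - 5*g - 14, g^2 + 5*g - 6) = 1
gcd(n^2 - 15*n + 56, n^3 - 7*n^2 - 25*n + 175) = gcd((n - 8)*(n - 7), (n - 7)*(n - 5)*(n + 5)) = n - 7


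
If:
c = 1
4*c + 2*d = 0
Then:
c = 1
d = -2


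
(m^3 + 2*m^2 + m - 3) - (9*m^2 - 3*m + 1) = m^3 - 7*m^2 + 4*m - 4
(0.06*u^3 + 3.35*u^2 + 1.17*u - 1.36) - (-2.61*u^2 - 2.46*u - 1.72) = 0.06*u^3 + 5.96*u^2 + 3.63*u + 0.36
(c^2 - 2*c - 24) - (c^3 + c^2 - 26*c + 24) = -c^3 + 24*c - 48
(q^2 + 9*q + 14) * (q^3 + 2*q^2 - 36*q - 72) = q^5 + 11*q^4 - 4*q^3 - 368*q^2 - 1152*q - 1008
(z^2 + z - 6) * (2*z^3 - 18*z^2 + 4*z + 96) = 2*z^5 - 16*z^4 - 26*z^3 + 208*z^2 + 72*z - 576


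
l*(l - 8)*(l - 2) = l^3 - 10*l^2 + 16*l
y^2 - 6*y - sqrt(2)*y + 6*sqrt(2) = (y - 6)*(y - sqrt(2))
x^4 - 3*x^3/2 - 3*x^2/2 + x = x*(x - 2)*(x - 1/2)*(x + 1)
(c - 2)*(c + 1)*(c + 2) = c^3 + c^2 - 4*c - 4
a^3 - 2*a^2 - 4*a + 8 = (a - 2)^2*(a + 2)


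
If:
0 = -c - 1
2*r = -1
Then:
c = -1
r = -1/2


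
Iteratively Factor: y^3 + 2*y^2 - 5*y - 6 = (y - 2)*(y^2 + 4*y + 3) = (y - 2)*(y + 3)*(y + 1)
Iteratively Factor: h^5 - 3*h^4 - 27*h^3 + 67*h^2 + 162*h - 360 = (h - 5)*(h^4 + 2*h^3 - 17*h^2 - 18*h + 72) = (h - 5)*(h + 4)*(h^3 - 2*h^2 - 9*h + 18) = (h - 5)*(h - 2)*(h + 4)*(h^2 - 9) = (h - 5)*(h - 3)*(h - 2)*(h + 4)*(h + 3)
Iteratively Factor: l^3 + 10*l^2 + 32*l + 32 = (l + 4)*(l^2 + 6*l + 8) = (l + 4)^2*(l + 2)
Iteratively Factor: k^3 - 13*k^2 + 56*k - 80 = (k - 4)*(k^2 - 9*k + 20) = (k - 5)*(k - 4)*(k - 4)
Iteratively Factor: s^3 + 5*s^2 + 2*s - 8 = (s + 2)*(s^2 + 3*s - 4) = (s + 2)*(s + 4)*(s - 1)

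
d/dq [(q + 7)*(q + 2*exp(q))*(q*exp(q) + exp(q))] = (q^3 + 4*q^2*exp(q) + 11*q^2 + 36*q*exp(q) + 23*q + 44*exp(q) + 7)*exp(q)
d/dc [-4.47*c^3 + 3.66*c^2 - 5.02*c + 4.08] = -13.41*c^2 + 7.32*c - 5.02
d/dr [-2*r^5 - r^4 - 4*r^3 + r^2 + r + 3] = -10*r^4 - 4*r^3 - 12*r^2 + 2*r + 1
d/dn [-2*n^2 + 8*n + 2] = 8 - 4*n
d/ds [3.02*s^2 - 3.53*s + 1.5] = 6.04*s - 3.53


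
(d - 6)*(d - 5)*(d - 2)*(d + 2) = d^4 - 11*d^3 + 26*d^2 + 44*d - 120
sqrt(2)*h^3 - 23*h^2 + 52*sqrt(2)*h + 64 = (h - 8*sqrt(2))*(h - 4*sqrt(2))*(sqrt(2)*h + 1)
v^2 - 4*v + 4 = (v - 2)^2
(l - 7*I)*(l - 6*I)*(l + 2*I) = l^3 - 11*I*l^2 - 16*l - 84*I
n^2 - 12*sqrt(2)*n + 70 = (n - 7*sqrt(2))*(n - 5*sqrt(2))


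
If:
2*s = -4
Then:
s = -2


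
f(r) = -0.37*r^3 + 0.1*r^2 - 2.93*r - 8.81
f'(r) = -1.11*r^2 + 0.2*r - 2.93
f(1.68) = -15.20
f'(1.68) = -5.73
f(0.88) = -11.56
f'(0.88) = -3.61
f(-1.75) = -1.39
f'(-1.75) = -6.68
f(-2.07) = 0.97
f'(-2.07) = -8.10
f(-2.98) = 10.60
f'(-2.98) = -13.38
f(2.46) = -20.92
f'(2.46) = -9.16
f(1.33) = -13.40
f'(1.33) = -4.63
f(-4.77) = 47.60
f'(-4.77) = -29.14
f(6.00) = -102.71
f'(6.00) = -41.69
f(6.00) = -102.71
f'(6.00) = -41.69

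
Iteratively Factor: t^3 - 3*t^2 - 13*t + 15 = (t - 1)*(t^2 - 2*t - 15) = (t - 1)*(t + 3)*(t - 5)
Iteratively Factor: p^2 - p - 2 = (p - 2)*(p + 1)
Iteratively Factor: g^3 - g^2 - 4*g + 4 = (g - 1)*(g^2 - 4) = (g - 2)*(g - 1)*(g + 2)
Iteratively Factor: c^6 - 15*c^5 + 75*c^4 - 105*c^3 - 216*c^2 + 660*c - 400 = (c + 2)*(c^5 - 17*c^4 + 109*c^3 - 323*c^2 + 430*c - 200) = (c - 2)*(c + 2)*(c^4 - 15*c^3 + 79*c^2 - 165*c + 100) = (c - 5)*(c - 2)*(c + 2)*(c^3 - 10*c^2 + 29*c - 20) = (c - 5)*(c - 2)*(c - 1)*(c + 2)*(c^2 - 9*c + 20) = (c - 5)*(c - 4)*(c - 2)*(c - 1)*(c + 2)*(c - 5)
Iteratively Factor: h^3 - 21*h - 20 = (h - 5)*(h^2 + 5*h + 4) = (h - 5)*(h + 1)*(h + 4)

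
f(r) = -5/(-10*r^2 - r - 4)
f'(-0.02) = -0.19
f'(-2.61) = 0.05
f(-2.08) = 0.11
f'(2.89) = -0.04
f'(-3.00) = 0.04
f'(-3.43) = 0.02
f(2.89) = 0.06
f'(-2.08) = 0.10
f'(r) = -5*(20*r + 1)/(-10*r^2 - r - 4)^2 = 5*(-20*r - 1)/(10*r^2 + r + 4)^2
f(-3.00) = 0.05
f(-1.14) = 0.32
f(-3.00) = 0.05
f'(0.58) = -1.00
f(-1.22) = 0.28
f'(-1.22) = 0.37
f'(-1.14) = 0.43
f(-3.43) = 0.04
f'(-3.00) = 0.04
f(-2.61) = 0.07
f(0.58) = 0.63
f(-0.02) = 1.26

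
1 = 1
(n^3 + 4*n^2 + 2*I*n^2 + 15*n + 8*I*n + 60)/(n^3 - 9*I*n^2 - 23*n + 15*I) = (n^2 + n*(4 + 5*I) + 20*I)/(n^2 - 6*I*n - 5)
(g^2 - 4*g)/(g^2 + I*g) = (g - 4)/(g + I)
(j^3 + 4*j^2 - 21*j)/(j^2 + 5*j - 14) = j*(j - 3)/(j - 2)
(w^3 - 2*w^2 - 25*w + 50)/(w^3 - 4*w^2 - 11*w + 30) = (w + 5)/(w + 3)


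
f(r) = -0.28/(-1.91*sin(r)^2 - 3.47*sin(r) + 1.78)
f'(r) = -0.28*(3.82*sin(r)*cos(r) + 3.47*cos(r))/(-1.91*sin(r)^2 - 3.47*sin(r) + 1.78)^2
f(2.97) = -0.25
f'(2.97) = 0.89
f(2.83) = -0.52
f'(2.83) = 4.29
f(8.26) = 0.09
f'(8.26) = 0.08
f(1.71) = 0.08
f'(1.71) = 0.02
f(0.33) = -0.62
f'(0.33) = -6.02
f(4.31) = -0.08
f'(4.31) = -0.00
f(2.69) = 2.86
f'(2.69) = 134.61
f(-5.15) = 0.10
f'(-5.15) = -0.10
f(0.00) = -0.16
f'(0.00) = -0.31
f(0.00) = -0.16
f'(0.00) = -0.31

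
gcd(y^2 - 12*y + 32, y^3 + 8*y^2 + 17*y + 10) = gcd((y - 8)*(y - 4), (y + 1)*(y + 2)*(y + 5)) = 1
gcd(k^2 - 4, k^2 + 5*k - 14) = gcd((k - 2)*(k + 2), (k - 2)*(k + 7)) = k - 2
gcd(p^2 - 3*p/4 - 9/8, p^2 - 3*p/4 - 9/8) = p^2 - 3*p/4 - 9/8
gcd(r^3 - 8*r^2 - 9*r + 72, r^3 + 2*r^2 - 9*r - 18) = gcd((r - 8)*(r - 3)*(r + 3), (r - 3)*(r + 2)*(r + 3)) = r^2 - 9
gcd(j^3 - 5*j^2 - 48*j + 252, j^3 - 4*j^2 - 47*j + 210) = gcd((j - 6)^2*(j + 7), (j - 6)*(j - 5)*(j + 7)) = j^2 + j - 42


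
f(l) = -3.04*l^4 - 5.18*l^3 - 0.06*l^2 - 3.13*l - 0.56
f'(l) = -12.16*l^3 - 15.54*l^2 - 0.12*l - 3.13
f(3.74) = -878.88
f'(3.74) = -857.08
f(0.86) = -8.25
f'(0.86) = -22.46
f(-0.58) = 1.90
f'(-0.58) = -5.92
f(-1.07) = 5.08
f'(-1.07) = -5.90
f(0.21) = -1.27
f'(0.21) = -3.95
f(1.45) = -34.45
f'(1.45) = -73.05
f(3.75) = -887.48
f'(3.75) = -863.36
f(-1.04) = 4.90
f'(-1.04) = -6.13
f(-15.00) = -136384.61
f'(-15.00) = 37542.17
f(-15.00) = -136384.61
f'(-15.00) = 37542.17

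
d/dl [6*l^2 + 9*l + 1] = 12*l + 9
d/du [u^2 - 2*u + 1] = 2*u - 2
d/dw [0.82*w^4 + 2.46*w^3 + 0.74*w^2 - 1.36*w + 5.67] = 3.28*w^3 + 7.38*w^2 + 1.48*w - 1.36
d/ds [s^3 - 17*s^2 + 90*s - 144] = 3*s^2 - 34*s + 90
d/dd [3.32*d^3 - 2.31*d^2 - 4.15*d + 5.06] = 9.96*d^2 - 4.62*d - 4.15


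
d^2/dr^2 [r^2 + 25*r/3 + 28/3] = 2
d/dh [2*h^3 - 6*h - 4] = 6*h^2 - 6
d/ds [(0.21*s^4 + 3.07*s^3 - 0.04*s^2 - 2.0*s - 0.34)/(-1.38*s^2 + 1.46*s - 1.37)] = (-0.5796*s^5 - 3.3168*s^4 + 7.8136*s^3 - 15.4361*s^2 - 0.8288*s + 3.2364)/(1.9044*s^4 - 4.0296*s^3 + 5.9128*s^2 - 4.0004*s + 1.8769)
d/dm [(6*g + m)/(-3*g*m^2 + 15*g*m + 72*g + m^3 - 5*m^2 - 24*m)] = (-3*g*m^2 + 15*g*m + 72*g + m^3 - 5*m^2 - 24*m + (6*g + m)*(6*g*m - 15*g - 3*m^2 + 10*m + 24))/(3*g*m^2 - 15*g*m - 72*g - m^3 + 5*m^2 + 24*m)^2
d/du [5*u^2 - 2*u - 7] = 10*u - 2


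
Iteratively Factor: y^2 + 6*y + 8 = (y + 2)*(y + 4)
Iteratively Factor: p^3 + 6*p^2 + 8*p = (p + 4)*(p^2 + 2*p) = (p + 2)*(p + 4)*(p)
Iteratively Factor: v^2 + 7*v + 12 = (v + 3)*(v + 4)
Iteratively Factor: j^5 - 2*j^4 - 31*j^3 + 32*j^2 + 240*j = (j + 4)*(j^4 - 6*j^3 - 7*j^2 + 60*j) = (j - 4)*(j + 4)*(j^3 - 2*j^2 - 15*j) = (j - 5)*(j - 4)*(j + 4)*(j^2 + 3*j) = (j - 5)*(j - 4)*(j + 3)*(j + 4)*(j)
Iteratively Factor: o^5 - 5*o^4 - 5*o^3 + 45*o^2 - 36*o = (o - 1)*(o^4 - 4*o^3 - 9*o^2 + 36*o) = (o - 1)*(o + 3)*(o^3 - 7*o^2 + 12*o) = o*(o - 1)*(o + 3)*(o^2 - 7*o + 12) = o*(o - 3)*(o - 1)*(o + 3)*(o - 4)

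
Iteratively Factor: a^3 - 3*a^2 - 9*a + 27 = (a - 3)*(a^2 - 9) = (a - 3)^2*(a + 3)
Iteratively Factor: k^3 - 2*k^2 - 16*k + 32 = (k - 2)*(k^2 - 16) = (k - 2)*(k + 4)*(k - 4)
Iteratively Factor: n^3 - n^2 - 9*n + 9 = (n - 3)*(n^2 + 2*n - 3) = (n - 3)*(n - 1)*(n + 3)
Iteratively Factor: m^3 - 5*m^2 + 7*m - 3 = (m - 1)*(m^2 - 4*m + 3) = (m - 3)*(m - 1)*(m - 1)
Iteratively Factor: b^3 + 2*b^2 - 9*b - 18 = (b + 2)*(b^2 - 9) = (b - 3)*(b + 2)*(b + 3)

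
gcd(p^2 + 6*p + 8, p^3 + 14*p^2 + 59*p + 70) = p + 2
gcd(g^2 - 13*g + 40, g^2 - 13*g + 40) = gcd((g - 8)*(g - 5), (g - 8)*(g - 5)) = g^2 - 13*g + 40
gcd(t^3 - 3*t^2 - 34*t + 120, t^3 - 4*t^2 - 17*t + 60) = t - 5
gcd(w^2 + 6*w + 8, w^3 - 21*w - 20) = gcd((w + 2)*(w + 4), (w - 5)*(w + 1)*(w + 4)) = w + 4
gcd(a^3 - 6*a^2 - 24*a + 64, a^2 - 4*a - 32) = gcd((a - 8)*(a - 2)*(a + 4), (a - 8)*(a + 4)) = a^2 - 4*a - 32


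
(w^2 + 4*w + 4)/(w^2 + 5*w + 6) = (w + 2)/(w + 3)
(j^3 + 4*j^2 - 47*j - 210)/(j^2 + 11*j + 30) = j - 7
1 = 1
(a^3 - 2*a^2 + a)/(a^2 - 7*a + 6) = a*(a - 1)/(a - 6)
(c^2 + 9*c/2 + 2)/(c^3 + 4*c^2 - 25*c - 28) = (c^2 + 9*c/2 + 2)/(c^3 + 4*c^2 - 25*c - 28)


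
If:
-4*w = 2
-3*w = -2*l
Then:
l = -3/4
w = -1/2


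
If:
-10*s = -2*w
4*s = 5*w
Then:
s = 0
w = 0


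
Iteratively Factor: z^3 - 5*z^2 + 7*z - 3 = (z - 1)*(z^2 - 4*z + 3) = (z - 1)^2*(z - 3)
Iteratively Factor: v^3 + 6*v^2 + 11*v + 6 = (v + 2)*(v^2 + 4*v + 3) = (v + 2)*(v + 3)*(v + 1)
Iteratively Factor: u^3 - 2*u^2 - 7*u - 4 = (u + 1)*(u^2 - 3*u - 4) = (u - 4)*(u + 1)*(u + 1)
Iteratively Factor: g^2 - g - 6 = (g - 3)*(g + 2)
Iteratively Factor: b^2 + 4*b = (b + 4)*(b)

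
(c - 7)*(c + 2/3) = c^2 - 19*c/3 - 14/3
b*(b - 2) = b^2 - 2*b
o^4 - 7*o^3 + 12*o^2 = o^2*(o - 4)*(o - 3)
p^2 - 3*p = p*(p - 3)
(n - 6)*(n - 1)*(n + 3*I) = n^3 - 7*n^2 + 3*I*n^2 + 6*n - 21*I*n + 18*I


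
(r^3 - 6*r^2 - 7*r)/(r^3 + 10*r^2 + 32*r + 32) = r*(r^2 - 6*r - 7)/(r^3 + 10*r^2 + 32*r + 32)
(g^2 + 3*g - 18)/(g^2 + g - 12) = (g + 6)/(g + 4)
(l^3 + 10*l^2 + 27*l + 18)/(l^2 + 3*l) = l + 7 + 6/l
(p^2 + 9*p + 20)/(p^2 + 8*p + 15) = (p + 4)/(p + 3)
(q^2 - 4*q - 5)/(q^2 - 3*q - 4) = (q - 5)/(q - 4)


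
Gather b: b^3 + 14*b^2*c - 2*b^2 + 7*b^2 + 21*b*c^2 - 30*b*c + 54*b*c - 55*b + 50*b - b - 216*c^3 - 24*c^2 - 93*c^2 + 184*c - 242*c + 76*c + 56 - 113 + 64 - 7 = b^3 + b^2*(14*c + 5) + b*(21*c^2 + 24*c - 6) - 216*c^3 - 117*c^2 + 18*c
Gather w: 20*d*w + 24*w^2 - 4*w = 24*w^2 + w*(20*d - 4)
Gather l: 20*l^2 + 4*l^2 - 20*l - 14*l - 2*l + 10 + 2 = 24*l^2 - 36*l + 12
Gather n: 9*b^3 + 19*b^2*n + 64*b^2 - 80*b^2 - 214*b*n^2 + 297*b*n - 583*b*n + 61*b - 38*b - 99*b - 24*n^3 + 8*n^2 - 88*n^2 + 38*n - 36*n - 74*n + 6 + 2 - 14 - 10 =9*b^3 - 16*b^2 - 76*b - 24*n^3 + n^2*(-214*b - 80) + n*(19*b^2 - 286*b - 72) - 16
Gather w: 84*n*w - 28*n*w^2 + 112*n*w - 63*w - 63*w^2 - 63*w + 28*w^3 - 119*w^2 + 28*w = 28*w^3 + w^2*(-28*n - 182) + w*(196*n - 98)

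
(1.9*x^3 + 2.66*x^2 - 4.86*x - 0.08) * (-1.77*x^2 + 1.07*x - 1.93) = -3.363*x^5 - 2.6752*x^4 + 7.7814*x^3 - 10.1924*x^2 + 9.2942*x + 0.1544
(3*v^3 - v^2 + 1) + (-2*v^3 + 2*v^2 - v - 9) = v^3 + v^2 - v - 8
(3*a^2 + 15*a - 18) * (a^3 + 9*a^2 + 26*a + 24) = 3*a^5 + 42*a^4 + 195*a^3 + 300*a^2 - 108*a - 432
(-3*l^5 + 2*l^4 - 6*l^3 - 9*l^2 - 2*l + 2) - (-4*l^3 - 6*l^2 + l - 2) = -3*l^5 + 2*l^4 - 2*l^3 - 3*l^2 - 3*l + 4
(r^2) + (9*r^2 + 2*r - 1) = 10*r^2 + 2*r - 1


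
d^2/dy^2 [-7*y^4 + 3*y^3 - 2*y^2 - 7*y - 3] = -84*y^2 + 18*y - 4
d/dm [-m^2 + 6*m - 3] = 6 - 2*m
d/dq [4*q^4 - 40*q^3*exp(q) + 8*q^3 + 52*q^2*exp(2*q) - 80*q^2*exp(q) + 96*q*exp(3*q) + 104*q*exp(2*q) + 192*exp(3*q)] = -40*q^3*exp(q) + 16*q^3 + 104*q^2*exp(2*q) - 200*q^2*exp(q) + 24*q^2 + 288*q*exp(3*q) + 312*q*exp(2*q) - 160*q*exp(q) + 672*exp(3*q) + 104*exp(2*q)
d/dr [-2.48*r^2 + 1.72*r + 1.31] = 1.72 - 4.96*r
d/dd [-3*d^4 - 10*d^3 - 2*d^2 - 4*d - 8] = -12*d^3 - 30*d^2 - 4*d - 4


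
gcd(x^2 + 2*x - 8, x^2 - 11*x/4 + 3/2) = x - 2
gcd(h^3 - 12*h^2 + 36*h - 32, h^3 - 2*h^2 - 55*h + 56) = h - 8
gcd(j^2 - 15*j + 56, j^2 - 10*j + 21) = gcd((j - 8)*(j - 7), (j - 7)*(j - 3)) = j - 7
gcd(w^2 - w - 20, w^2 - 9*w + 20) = w - 5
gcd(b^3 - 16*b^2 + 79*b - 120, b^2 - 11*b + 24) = b^2 - 11*b + 24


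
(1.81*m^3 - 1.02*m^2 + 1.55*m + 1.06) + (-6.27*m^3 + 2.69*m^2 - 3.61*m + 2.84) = -4.46*m^3 + 1.67*m^2 - 2.06*m + 3.9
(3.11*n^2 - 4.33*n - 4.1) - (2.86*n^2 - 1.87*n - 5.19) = 0.25*n^2 - 2.46*n + 1.09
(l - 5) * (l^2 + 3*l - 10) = l^3 - 2*l^2 - 25*l + 50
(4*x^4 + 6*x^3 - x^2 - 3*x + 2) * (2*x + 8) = 8*x^5 + 44*x^4 + 46*x^3 - 14*x^2 - 20*x + 16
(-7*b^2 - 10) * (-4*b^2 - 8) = 28*b^4 + 96*b^2 + 80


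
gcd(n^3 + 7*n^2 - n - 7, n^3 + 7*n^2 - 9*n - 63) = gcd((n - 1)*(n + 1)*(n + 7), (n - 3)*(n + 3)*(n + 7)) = n + 7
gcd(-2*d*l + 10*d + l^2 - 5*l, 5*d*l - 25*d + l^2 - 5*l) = l - 5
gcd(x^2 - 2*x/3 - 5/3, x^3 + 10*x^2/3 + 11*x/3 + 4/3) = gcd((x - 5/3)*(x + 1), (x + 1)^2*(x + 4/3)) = x + 1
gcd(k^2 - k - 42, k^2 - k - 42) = k^2 - k - 42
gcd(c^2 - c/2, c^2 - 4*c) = c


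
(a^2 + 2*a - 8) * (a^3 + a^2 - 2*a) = a^5 + 3*a^4 - 8*a^3 - 12*a^2 + 16*a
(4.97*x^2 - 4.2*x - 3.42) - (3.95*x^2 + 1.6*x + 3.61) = 1.02*x^2 - 5.8*x - 7.03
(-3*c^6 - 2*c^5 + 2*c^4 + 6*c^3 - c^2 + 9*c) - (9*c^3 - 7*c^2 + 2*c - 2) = -3*c^6 - 2*c^5 + 2*c^4 - 3*c^3 + 6*c^2 + 7*c + 2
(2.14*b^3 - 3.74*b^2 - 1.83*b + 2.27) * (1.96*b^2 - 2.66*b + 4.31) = 4.1944*b^5 - 13.0228*b^4 + 15.585*b^3 - 6.8024*b^2 - 13.9255*b + 9.7837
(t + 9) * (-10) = -10*t - 90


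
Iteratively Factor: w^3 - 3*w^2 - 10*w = (w - 5)*(w^2 + 2*w) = w*(w - 5)*(w + 2)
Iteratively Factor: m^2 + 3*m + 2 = (m + 2)*(m + 1)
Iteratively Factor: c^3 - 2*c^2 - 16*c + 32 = (c + 4)*(c^2 - 6*c + 8) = (c - 4)*(c + 4)*(c - 2)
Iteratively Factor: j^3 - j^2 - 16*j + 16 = (j - 4)*(j^2 + 3*j - 4) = (j - 4)*(j - 1)*(j + 4)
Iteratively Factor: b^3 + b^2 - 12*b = (b + 4)*(b^2 - 3*b) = (b - 3)*(b + 4)*(b)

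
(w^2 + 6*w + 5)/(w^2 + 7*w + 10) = (w + 1)/(w + 2)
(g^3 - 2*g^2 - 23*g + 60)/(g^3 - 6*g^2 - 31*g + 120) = (g - 4)/(g - 8)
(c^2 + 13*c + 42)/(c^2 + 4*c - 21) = (c + 6)/(c - 3)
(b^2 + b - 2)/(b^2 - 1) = (b + 2)/(b + 1)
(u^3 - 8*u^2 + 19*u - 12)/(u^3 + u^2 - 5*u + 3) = (u^2 - 7*u + 12)/(u^2 + 2*u - 3)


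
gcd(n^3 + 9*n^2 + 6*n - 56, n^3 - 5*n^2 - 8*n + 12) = 1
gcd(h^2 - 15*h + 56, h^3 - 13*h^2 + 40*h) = h - 8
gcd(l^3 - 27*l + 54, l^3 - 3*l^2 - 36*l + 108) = l^2 + 3*l - 18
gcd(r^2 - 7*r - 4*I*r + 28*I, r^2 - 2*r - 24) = 1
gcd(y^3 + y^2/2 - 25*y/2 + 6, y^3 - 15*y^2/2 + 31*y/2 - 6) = y^2 - 7*y/2 + 3/2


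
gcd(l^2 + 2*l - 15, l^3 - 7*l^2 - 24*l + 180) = l + 5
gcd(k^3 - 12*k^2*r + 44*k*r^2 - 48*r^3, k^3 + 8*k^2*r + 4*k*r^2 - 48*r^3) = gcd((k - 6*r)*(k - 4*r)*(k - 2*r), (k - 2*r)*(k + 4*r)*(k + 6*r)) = -k + 2*r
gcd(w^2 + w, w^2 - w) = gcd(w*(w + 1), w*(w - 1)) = w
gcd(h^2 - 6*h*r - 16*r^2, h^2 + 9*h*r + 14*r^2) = h + 2*r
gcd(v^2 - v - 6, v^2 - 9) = v - 3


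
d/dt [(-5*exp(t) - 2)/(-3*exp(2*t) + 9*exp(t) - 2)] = (-15*exp(2*t) - 12*exp(t) + 28)*exp(t)/(9*exp(4*t) - 54*exp(3*t) + 93*exp(2*t) - 36*exp(t) + 4)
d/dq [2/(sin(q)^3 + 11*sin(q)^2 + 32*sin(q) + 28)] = -2*(3*sin(q) + 16)*cos(q)/((sin(q) + 2)^3*(sin(q) + 7)^2)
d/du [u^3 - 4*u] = 3*u^2 - 4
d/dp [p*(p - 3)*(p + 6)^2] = 4*p^3 + 27*p^2 - 108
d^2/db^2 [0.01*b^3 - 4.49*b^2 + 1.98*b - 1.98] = 0.06*b - 8.98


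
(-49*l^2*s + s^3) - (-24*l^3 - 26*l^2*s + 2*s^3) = 24*l^3 - 23*l^2*s - s^3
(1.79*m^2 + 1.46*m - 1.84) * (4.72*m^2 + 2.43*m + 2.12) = 8.4488*m^4 + 11.2409*m^3 - 1.3422*m^2 - 1.376*m - 3.9008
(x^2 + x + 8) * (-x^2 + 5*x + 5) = -x^4 + 4*x^3 + 2*x^2 + 45*x + 40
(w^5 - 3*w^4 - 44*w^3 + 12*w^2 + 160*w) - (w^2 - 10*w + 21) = w^5 - 3*w^4 - 44*w^3 + 11*w^2 + 170*w - 21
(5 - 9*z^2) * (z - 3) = -9*z^3 + 27*z^2 + 5*z - 15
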